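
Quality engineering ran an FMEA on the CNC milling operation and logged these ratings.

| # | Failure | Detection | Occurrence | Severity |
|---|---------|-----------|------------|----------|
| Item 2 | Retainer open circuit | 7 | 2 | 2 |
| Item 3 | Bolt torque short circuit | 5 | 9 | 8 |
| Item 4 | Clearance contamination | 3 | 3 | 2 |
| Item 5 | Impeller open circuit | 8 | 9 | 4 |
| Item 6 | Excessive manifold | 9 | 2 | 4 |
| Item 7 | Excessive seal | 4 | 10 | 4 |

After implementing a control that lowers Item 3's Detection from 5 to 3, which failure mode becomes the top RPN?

Item 5

RPN = Severity × Occurrence × Detection:
  Item 2: 2 × 2 × 7 = 28
  Item 3: 8 × 9 × 5 = 360
  Item 4: 2 × 3 × 3 = 18
  Item 5: 4 × 9 × 8 = 288
  Item 6: 4 × 2 × 9 = 72
  Item 7: 4 × 10 × 4 = 160
After action: Item 3 → 8 × 9 × 3 = 216.
Revised RPNs: Item 5=288, Item 3=216, Item 7=160, Item 6=72, Item 2=28, Item 4=18.
Highest is now Item 5 (288).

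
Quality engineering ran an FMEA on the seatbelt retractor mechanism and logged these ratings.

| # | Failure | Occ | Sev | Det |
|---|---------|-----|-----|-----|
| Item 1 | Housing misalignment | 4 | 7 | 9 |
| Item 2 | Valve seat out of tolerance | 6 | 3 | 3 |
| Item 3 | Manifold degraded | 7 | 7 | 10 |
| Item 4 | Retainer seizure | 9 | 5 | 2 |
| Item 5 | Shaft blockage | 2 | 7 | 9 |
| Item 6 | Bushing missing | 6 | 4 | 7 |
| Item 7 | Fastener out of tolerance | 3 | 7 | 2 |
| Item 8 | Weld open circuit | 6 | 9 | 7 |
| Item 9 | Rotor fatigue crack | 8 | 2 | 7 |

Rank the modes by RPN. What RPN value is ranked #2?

378

RPN = Severity × Occurrence × Detection:
  Item 1: 7 × 4 × 9 = 252
  Item 2: 3 × 6 × 3 = 54
  Item 3: 7 × 7 × 10 = 490
  Item 4: 5 × 9 × 2 = 90
  Item 5: 7 × 2 × 9 = 126
  Item 6: 4 × 6 × 7 = 168
  Item 7: 7 × 3 × 2 = 42
  Item 8: 9 × 6 × 7 = 378
  Item 9: 2 × 8 × 7 = 112
Sorted descending: 490, 378, 252, 168, 126, 112, 90, 54, 42.
The second-highest RPN is 378 (Item 8).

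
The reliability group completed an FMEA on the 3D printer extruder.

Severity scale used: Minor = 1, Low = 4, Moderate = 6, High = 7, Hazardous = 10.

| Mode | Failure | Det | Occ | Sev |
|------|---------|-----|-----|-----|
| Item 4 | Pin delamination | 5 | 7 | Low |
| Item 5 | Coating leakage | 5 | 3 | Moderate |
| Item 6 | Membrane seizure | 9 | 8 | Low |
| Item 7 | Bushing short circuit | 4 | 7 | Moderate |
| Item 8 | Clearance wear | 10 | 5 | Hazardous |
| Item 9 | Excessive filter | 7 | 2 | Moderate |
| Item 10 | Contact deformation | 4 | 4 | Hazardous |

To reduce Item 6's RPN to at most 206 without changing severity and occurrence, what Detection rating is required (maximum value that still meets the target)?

Item 6: S=4, O=8, D=9 → current RPN = 288.
Fixed product = 32. Need 32 × D ≤ 206, so D ≤ 206/32 = 6.44.
Maximum integer Detection rating = 6 (gives RPN 192; D=7 would give 224 > 206).

6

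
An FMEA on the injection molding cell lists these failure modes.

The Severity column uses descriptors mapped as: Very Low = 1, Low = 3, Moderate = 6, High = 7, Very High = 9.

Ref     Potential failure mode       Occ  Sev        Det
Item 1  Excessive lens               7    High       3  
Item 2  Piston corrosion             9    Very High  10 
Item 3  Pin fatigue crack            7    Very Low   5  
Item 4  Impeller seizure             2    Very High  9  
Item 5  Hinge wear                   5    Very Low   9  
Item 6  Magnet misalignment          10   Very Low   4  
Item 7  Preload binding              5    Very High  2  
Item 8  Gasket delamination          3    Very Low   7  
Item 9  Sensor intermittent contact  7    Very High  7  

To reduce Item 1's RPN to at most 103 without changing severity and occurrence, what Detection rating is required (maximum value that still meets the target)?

Item 1: S=7, O=7, D=3 → current RPN = 147.
Fixed product = 49. Need 49 × D ≤ 103, so D ≤ 103/49 = 2.10.
Maximum integer Detection rating = 2 (gives RPN 98; D=3 would give 147 > 103).

2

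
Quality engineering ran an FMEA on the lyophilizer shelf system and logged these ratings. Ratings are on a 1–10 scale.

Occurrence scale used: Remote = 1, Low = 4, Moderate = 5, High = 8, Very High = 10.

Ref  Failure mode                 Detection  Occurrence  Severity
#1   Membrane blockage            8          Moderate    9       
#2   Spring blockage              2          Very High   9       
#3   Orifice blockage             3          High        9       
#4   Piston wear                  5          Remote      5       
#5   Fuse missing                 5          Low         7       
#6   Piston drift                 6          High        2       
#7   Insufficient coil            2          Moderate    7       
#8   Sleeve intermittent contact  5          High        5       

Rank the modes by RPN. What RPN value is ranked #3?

RPN = Severity × Occurrence × Detection:
  #1: 9 × 5 × 8 = 360
  #2: 9 × 10 × 2 = 180
  #3: 9 × 8 × 3 = 216
  #4: 5 × 1 × 5 = 25
  #5: 7 × 4 × 5 = 140
  #6: 2 × 8 × 6 = 96
  #7: 7 × 5 × 2 = 70
  #8: 5 × 8 × 5 = 200
Sorted descending: 360, 216, 200, 180, 140, 96, 70, 25.
The third-highest RPN is 200 (#8).

200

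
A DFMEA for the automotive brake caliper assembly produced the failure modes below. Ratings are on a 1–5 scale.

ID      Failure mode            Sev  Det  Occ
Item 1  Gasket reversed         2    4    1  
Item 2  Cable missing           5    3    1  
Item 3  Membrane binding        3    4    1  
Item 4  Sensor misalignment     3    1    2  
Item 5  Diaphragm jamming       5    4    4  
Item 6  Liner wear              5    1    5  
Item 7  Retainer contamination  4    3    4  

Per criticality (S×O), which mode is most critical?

Item 6

Criticality = Severity × Occurrence:
  Item 1: 2 × 1 = 2
  Item 2: 5 × 1 = 5
  Item 3: 3 × 1 = 3
  Item 4: 3 × 2 = 6
  Item 5: 5 × 4 = 20
  Item 6: 5 × 5 = 25
  Item 7: 4 × 4 = 16
Highest criticality is 25 → Item 6.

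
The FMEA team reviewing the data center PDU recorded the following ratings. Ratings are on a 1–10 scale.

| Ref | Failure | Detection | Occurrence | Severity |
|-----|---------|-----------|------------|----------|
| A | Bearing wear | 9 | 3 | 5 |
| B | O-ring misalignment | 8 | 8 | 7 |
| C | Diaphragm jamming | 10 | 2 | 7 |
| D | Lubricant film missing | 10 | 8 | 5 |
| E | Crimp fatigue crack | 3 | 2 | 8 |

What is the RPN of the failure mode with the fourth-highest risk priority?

135

RPN = Severity × Occurrence × Detection:
  A: 5 × 3 × 9 = 135
  B: 7 × 8 × 8 = 448
  C: 7 × 2 × 10 = 140
  D: 5 × 8 × 10 = 400
  E: 8 × 2 × 3 = 48
Sorted descending: 448, 400, 140, 135, 48.
The fourth-highest RPN is 135 (A).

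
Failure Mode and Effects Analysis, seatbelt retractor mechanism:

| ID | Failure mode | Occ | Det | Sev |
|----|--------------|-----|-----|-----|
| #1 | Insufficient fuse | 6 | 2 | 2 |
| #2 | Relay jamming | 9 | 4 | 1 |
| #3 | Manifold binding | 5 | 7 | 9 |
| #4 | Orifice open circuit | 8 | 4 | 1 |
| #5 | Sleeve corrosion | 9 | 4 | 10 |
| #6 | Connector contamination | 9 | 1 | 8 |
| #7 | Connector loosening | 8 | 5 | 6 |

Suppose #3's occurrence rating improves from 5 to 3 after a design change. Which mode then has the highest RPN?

#5

RPN = Severity × Occurrence × Detection:
  #1: 2 × 6 × 2 = 24
  #2: 1 × 9 × 4 = 36
  #3: 9 × 5 × 7 = 315
  #4: 1 × 8 × 4 = 32
  #5: 10 × 9 × 4 = 360
  #6: 8 × 9 × 1 = 72
  #7: 6 × 8 × 5 = 240
After action: #3 → 9 × 3 × 7 = 189.
Revised RPNs: #5=360, #7=240, #3=189, #6=72, #2=36, #4=32, #1=24.
Highest is now #5 (360).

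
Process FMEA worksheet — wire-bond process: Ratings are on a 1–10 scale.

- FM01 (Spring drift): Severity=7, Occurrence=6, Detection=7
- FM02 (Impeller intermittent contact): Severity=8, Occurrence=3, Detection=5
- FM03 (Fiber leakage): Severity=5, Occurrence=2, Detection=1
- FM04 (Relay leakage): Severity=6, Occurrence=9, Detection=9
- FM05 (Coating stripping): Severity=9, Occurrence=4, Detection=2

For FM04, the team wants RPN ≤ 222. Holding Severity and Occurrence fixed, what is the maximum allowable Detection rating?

FM04: S=6, O=9, D=9 → current RPN = 486.
Fixed product = 54. Need 54 × D ≤ 222, so D ≤ 222/54 = 4.11.
Maximum integer Detection rating = 4 (gives RPN 216; D=5 would give 270 > 222).

4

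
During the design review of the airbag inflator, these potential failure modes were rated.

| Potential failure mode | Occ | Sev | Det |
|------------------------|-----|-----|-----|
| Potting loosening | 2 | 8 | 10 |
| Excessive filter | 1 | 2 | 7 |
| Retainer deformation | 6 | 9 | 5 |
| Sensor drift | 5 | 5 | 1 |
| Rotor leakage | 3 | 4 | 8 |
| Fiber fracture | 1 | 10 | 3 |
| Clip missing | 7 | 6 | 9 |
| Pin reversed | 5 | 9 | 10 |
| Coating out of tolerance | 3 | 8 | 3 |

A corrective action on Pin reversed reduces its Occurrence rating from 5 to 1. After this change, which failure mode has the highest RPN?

Clip missing

RPN = Severity × Occurrence × Detection:
  Potting loosening: 8 × 2 × 10 = 160
  Excessive filter: 2 × 1 × 7 = 14
  Retainer deformation: 9 × 6 × 5 = 270
  Sensor drift: 5 × 5 × 1 = 25
  Rotor leakage: 4 × 3 × 8 = 96
  Fiber fracture: 10 × 1 × 3 = 30
  Clip missing: 6 × 7 × 9 = 378
  Pin reversed: 9 × 5 × 10 = 450
  Coating out of tolerance: 8 × 3 × 3 = 72
After action: Pin reversed → 9 × 1 × 10 = 90.
Revised RPNs: Clip missing=378, Retainer deformation=270, Potting loosening=160, Rotor leakage=96, Pin reversed=90, Coating out of tolerance=72, Fiber fracture=30, Sensor drift=25, Excessive filter=14.
Highest is now Clip missing (378).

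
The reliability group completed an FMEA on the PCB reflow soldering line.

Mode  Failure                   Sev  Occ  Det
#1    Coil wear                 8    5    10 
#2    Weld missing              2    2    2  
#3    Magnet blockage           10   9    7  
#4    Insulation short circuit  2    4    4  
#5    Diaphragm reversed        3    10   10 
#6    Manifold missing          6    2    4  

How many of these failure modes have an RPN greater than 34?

RPN = Severity × Occurrence × Detection:
  #1: 8 × 5 × 10 = 400
  #2: 2 × 2 × 2 = 8
  #3: 10 × 9 × 7 = 630
  #4: 2 × 4 × 4 = 32
  #5: 3 × 10 × 10 = 300
  #6: 6 × 2 × 4 = 48
Modes with RPN > 34: #1 (400), #3 (630), #5 (300), #6 (48) → 4.

4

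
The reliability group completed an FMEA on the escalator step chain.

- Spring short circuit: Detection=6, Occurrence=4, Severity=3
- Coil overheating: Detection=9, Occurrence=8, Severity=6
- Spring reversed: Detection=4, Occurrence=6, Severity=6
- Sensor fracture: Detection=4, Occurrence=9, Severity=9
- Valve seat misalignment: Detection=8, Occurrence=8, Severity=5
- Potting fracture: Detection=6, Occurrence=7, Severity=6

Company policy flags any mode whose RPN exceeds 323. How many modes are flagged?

RPN = Severity × Occurrence × Detection:
  Spring short circuit: 3 × 4 × 6 = 72
  Coil overheating: 6 × 8 × 9 = 432
  Spring reversed: 6 × 6 × 4 = 144
  Sensor fracture: 9 × 9 × 4 = 324
  Valve seat misalignment: 5 × 8 × 8 = 320
  Potting fracture: 6 × 7 × 6 = 252
Modes with RPN > 323: Coil overheating (432), Sensor fracture (324) → 2.

2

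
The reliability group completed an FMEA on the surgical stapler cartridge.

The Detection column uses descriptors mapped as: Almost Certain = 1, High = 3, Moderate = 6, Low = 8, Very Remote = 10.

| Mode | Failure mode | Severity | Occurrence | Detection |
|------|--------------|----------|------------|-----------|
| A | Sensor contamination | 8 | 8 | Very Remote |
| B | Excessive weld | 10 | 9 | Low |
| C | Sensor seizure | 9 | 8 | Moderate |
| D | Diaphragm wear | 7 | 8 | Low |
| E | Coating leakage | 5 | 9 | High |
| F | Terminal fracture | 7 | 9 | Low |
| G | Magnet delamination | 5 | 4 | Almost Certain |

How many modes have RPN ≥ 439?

RPN = Severity × Occurrence × Detection:
  A: 8 × 8 × 10 = 640
  B: 10 × 9 × 8 = 720
  C: 9 × 8 × 6 = 432
  D: 7 × 8 × 8 = 448
  E: 5 × 9 × 3 = 135
  F: 7 × 9 × 8 = 504
  G: 5 × 4 × 1 = 20
Modes with RPN ≥ 439: A (640), B (720), D (448), F (504) → 4.

4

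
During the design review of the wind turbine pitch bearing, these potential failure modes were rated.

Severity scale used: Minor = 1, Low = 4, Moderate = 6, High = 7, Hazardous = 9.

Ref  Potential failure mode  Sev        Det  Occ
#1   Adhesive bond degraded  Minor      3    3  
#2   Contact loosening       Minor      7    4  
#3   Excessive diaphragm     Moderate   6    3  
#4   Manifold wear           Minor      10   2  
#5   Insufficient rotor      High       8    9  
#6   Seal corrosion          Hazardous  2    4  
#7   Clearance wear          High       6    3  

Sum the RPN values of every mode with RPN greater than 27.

838

RPN = Severity × Occurrence × Detection:
  #1: 1 × 3 × 3 = 9
  #2: 1 × 4 × 7 = 28
  #3: 6 × 3 × 6 = 108
  #4: 1 × 2 × 10 = 20
  #5: 7 × 9 × 8 = 504
  #6: 9 × 4 × 2 = 72
  #7: 7 × 3 × 6 = 126
RPN > 27: #2 (28), #3 (108), #5 (504), #6 (72), #7 (126).
Sum: 28 + 108 + 504 + 72 + 126 = 838.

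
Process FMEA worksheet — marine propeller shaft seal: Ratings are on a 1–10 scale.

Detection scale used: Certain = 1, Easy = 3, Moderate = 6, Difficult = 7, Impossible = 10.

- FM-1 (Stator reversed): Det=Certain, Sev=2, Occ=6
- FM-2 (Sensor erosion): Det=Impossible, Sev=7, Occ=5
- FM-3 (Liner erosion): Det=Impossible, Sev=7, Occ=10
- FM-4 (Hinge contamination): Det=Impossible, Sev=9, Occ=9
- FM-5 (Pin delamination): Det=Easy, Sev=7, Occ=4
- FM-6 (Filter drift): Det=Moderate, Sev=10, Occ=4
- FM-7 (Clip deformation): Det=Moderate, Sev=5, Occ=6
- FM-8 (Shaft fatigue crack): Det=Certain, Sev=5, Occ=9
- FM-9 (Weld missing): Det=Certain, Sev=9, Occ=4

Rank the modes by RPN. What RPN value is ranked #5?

RPN = Severity × Occurrence × Detection:
  FM-1: 2 × 6 × 1 = 12
  FM-2: 7 × 5 × 10 = 350
  FM-3: 7 × 10 × 10 = 700
  FM-4: 9 × 9 × 10 = 810
  FM-5: 7 × 4 × 3 = 84
  FM-6: 10 × 4 × 6 = 240
  FM-7: 5 × 6 × 6 = 180
  FM-8: 5 × 9 × 1 = 45
  FM-9: 9 × 4 × 1 = 36
Sorted descending: 810, 700, 350, 240, 180, 84, 45, 36, 12.
The fifth-highest RPN is 180 (FM-7).

180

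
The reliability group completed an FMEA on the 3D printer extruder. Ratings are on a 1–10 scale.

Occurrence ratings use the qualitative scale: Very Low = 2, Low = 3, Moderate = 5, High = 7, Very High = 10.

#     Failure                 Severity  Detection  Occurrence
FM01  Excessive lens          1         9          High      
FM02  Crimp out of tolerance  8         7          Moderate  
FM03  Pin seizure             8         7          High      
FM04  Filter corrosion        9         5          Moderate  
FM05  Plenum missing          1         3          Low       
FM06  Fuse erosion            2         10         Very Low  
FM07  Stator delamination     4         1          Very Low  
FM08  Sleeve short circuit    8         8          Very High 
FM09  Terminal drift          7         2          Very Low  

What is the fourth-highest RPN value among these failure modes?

225

RPN = Severity × Occurrence × Detection:
  FM01: 1 × 7 × 9 = 63
  FM02: 8 × 5 × 7 = 280
  FM03: 8 × 7 × 7 = 392
  FM04: 9 × 5 × 5 = 225
  FM05: 1 × 3 × 3 = 9
  FM06: 2 × 2 × 10 = 40
  FM07: 4 × 2 × 1 = 8
  FM08: 8 × 10 × 8 = 640
  FM09: 7 × 2 × 2 = 28
Sorted descending: 640, 392, 280, 225, 63, 40, 28, 9, 8.
The fourth-highest RPN is 225 (FM04).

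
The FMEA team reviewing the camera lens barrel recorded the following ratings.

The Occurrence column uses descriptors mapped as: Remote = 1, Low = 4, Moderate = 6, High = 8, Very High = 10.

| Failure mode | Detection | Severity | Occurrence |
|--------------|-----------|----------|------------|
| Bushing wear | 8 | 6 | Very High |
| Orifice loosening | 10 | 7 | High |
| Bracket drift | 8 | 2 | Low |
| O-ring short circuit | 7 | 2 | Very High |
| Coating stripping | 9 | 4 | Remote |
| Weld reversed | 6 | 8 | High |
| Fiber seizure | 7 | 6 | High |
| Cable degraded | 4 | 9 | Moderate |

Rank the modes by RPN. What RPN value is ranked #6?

140

RPN = Severity × Occurrence × Detection:
  Bushing wear: 6 × 10 × 8 = 480
  Orifice loosening: 7 × 8 × 10 = 560
  Bracket drift: 2 × 4 × 8 = 64
  O-ring short circuit: 2 × 10 × 7 = 140
  Coating stripping: 4 × 1 × 9 = 36
  Weld reversed: 8 × 8 × 6 = 384
  Fiber seizure: 6 × 8 × 7 = 336
  Cable degraded: 9 × 6 × 4 = 216
Sorted descending: 560, 480, 384, 336, 216, 140, 64, 36.
The sixth-highest RPN is 140 (O-ring short circuit).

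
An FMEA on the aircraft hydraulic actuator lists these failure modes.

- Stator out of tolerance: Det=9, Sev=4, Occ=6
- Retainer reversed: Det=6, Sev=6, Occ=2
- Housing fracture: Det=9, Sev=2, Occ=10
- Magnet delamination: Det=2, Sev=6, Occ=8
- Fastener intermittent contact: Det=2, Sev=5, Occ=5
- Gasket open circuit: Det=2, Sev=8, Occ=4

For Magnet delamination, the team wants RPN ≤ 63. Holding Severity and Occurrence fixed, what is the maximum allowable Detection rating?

Magnet delamination: S=6, O=8, D=2 → current RPN = 96.
Fixed product = 48. Need 48 × D ≤ 63, so D ≤ 63/48 = 1.31.
Maximum integer Detection rating = 1 (gives RPN 48; D=2 would give 96 > 63).

1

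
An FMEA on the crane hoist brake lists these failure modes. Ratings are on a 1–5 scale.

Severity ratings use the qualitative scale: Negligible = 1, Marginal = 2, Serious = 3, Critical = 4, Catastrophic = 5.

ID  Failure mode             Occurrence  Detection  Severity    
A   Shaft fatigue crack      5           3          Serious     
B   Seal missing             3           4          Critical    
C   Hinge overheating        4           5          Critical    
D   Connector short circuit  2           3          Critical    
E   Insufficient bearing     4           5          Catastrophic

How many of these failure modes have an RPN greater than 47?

3

RPN = Severity × Occurrence × Detection:
  A: 3 × 5 × 3 = 45
  B: 4 × 3 × 4 = 48
  C: 4 × 4 × 5 = 80
  D: 4 × 2 × 3 = 24
  E: 5 × 4 × 5 = 100
Modes with RPN > 47: B (48), C (80), E (100) → 3.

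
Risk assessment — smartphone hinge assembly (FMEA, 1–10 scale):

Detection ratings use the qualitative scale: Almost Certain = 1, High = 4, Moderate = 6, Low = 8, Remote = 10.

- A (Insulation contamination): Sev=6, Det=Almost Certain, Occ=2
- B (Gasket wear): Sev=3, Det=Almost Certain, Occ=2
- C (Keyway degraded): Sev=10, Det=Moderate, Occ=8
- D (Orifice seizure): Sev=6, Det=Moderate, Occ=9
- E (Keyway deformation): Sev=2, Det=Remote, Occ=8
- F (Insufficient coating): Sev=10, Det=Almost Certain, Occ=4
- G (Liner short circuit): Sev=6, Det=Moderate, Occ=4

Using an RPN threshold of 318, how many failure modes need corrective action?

2

RPN = Severity × Occurrence × Detection:
  A: 6 × 2 × 1 = 12
  B: 3 × 2 × 1 = 6
  C: 10 × 8 × 6 = 480
  D: 6 × 9 × 6 = 324
  E: 2 × 8 × 10 = 160
  F: 10 × 4 × 1 = 40
  G: 6 × 4 × 6 = 144
Modes with RPN ≥ 318: C (480), D (324) → 2.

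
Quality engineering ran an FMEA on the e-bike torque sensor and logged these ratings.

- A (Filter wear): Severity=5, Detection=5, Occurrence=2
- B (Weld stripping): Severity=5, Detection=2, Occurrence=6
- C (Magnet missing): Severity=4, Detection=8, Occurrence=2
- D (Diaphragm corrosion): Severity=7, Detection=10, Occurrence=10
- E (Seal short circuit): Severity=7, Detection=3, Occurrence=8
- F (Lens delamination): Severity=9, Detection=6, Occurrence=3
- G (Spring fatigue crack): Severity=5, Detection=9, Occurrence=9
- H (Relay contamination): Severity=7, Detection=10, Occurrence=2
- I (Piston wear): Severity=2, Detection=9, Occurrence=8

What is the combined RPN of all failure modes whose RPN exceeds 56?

RPN = Severity × Occurrence × Detection:
  A: 5 × 2 × 5 = 50
  B: 5 × 6 × 2 = 60
  C: 4 × 2 × 8 = 64
  D: 7 × 10 × 10 = 700
  E: 7 × 8 × 3 = 168
  F: 9 × 3 × 6 = 162
  G: 5 × 9 × 9 = 405
  H: 7 × 2 × 10 = 140
  I: 2 × 8 × 9 = 144
RPN > 56: B (60), C (64), D (700), E (168), F (162), G (405), H (140), I (144).
Sum: 60 + 64 + 700 + 168 + 162 + 405 + 140 + 144 = 1843.

1843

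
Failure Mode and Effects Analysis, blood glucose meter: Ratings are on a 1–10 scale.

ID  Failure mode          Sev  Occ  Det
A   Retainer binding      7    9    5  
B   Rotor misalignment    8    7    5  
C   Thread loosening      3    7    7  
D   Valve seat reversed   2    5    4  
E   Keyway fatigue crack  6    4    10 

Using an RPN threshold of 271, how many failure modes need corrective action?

2

RPN = Severity × Occurrence × Detection:
  A: 7 × 9 × 5 = 315
  B: 8 × 7 × 5 = 280
  C: 3 × 7 × 7 = 147
  D: 2 × 5 × 4 = 40
  E: 6 × 4 × 10 = 240
Modes with RPN ≥ 271: A (315), B (280) → 2.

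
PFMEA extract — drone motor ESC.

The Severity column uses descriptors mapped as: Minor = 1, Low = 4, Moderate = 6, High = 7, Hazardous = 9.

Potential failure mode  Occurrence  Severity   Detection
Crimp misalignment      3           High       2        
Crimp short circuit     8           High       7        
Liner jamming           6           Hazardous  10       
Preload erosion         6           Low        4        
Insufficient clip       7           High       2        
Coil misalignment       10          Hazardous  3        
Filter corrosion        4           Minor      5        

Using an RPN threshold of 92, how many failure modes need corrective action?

RPN = Severity × Occurrence × Detection:
  Crimp misalignment: 7 × 3 × 2 = 42
  Crimp short circuit: 7 × 8 × 7 = 392
  Liner jamming: 9 × 6 × 10 = 540
  Preload erosion: 4 × 6 × 4 = 96
  Insufficient clip: 7 × 7 × 2 = 98
  Coil misalignment: 9 × 10 × 3 = 270
  Filter corrosion: 1 × 4 × 5 = 20
Modes with RPN ≥ 92: Crimp short circuit (392), Liner jamming (540), Preload erosion (96), Insufficient clip (98), Coil misalignment (270) → 5.

5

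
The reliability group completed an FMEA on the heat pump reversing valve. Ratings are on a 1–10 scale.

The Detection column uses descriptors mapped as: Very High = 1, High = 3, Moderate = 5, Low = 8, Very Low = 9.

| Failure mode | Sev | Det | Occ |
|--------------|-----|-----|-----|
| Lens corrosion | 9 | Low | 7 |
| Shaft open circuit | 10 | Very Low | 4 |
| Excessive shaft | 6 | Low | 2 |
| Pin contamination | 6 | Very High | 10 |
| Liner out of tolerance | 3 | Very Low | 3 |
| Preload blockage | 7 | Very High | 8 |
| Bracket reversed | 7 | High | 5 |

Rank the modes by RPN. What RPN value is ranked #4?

RPN = Severity × Occurrence × Detection:
  Lens corrosion: 9 × 7 × 8 = 504
  Shaft open circuit: 10 × 4 × 9 = 360
  Excessive shaft: 6 × 2 × 8 = 96
  Pin contamination: 6 × 10 × 1 = 60
  Liner out of tolerance: 3 × 3 × 9 = 81
  Preload blockage: 7 × 8 × 1 = 56
  Bracket reversed: 7 × 5 × 3 = 105
Sorted descending: 504, 360, 105, 96, 81, 60, 56.
The fourth-highest RPN is 96 (Excessive shaft).

96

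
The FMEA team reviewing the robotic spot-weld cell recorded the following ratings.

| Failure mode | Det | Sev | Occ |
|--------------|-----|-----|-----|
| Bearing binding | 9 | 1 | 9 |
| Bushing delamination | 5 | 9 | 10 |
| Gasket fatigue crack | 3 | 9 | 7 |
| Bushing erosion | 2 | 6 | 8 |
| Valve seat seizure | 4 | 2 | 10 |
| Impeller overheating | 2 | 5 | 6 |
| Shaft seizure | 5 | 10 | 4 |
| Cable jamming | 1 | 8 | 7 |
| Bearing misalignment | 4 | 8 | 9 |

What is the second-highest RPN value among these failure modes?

288

RPN = Severity × Occurrence × Detection:
  Bearing binding: 1 × 9 × 9 = 81
  Bushing delamination: 9 × 10 × 5 = 450
  Gasket fatigue crack: 9 × 7 × 3 = 189
  Bushing erosion: 6 × 8 × 2 = 96
  Valve seat seizure: 2 × 10 × 4 = 80
  Impeller overheating: 5 × 6 × 2 = 60
  Shaft seizure: 10 × 4 × 5 = 200
  Cable jamming: 8 × 7 × 1 = 56
  Bearing misalignment: 8 × 9 × 4 = 288
Sorted descending: 450, 288, 200, 189, 96, 81, 80, 60, 56.
The second-highest RPN is 288 (Bearing misalignment).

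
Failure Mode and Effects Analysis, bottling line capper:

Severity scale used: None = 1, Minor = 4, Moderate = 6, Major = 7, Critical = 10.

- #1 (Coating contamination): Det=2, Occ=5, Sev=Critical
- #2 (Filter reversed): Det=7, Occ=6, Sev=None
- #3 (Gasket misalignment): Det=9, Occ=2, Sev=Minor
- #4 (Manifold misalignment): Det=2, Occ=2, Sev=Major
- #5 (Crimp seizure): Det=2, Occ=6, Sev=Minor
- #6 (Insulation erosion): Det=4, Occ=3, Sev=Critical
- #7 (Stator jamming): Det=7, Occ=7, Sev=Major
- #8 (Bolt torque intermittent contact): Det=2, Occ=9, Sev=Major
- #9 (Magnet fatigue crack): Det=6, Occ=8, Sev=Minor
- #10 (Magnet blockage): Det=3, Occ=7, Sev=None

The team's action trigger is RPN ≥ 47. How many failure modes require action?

7

RPN = Severity × Occurrence × Detection:
  #1: 10 × 5 × 2 = 100
  #2: 1 × 6 × 7 = 42
  #3: 4 × 2 × 9 = 72
  #4: 7 × 2 × 2 = 28
  #5: 4 × 6 × 2 = 48
  #6: 10 × 3 × 4 = 120
  #7: 7 × 7 × 7 = 343
  #8: 7 × 9 × 2 = 126
  #9: 4 × 8 × 6 = 192
  #10: 1 × 7 × 3 = 21
Modes with RPN ≥ 47: #1 (100), #3 (72), #5 (48), #6 (120), #7 (343), #8 (126), #9 (192) → 7.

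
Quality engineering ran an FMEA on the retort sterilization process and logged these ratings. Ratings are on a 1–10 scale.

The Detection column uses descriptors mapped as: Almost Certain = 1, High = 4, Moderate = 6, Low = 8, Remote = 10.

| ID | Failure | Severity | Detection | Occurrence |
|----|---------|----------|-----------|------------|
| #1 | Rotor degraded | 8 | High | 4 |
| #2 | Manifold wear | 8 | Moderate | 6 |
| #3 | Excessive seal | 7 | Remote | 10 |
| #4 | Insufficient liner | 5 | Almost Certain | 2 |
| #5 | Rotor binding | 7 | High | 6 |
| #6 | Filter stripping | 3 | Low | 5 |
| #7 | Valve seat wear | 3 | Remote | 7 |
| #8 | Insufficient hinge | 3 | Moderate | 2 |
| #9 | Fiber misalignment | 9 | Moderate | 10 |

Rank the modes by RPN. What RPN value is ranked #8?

36

RPN = Severity × Occurrence × Detection:
  #1: 8 × 4 × 4 = 128
  #2: 8 × 6 × 6 = 288
  #3: 7 × 10 × 10 = 700
  #4: 5 × 2 × 1 = 10
  #5: 7 × 6 × 4 = 168
  #6: 3 × 5 × 8 = 120
  #7: 3 × 7 × 10 = 210
  #8: 3 × 2 × 6 = 36
  #9: 9 × 10 × 6 = 540
Sorted descending: 700, 540, 288, 210, 168, 128, 120, 36, 10.
The eighth-highest RPN is 36 (#8).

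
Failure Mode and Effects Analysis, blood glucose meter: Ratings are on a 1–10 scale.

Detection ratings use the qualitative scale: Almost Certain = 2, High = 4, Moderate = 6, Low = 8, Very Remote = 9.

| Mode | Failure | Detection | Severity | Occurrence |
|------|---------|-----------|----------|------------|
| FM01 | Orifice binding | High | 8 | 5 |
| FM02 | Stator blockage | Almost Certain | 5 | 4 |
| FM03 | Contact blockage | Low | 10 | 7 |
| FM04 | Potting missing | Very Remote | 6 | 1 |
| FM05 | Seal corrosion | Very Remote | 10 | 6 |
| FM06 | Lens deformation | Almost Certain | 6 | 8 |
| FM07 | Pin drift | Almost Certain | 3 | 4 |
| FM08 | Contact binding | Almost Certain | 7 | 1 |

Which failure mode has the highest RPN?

RPN = Severity × Occurrence × Detection:
  FM01: 8 × 5 × 4 = 160
  FM02: 5 × 4 × 2 = 40
  FM03: 10 × 7 × 8 = 560
  FM04: 6 × 1 × 9 = 54
  FM05: 10 × 6 × 9 = 540
  FM06: 6 × 8 × 2 = 96
  FM07: 3 × 4 × 2 = 24
  FM08: 7 × 1 × 2 = 14
Highest RPN is 560 → FM03.

FM03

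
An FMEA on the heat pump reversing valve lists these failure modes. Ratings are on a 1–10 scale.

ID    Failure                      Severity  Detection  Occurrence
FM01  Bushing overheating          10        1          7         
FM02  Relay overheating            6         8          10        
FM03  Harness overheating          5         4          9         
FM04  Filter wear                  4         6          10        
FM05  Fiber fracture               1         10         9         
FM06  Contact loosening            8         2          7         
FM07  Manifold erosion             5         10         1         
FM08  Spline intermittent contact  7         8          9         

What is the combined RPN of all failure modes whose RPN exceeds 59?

RPN = Severity × Occurrence × Detection:
  FM01: 10 × 7 × 1 = 70
  FM02: 6 × 10 × 8 = 480
  FM03: 5 × 9 × 4 = 180
  FM04: 4 × 10 × 6 = 240
  FM05: 1 × 9 × 10 = 90
  FM06: 8 × 7 × 2 = 112
  FM07: 5 × 1 × 10 = 50
  FM08: 7 × 9 × 8 = 504
RPN > 59: FM01 (70), FM02 (480), FM03 (180), FM04 (240), FM05 (90), FM06 (112), FM08 (504).
Sum: 70 + 480 + 180 + 240 + 90 + 112 + 504 = 1676.

1676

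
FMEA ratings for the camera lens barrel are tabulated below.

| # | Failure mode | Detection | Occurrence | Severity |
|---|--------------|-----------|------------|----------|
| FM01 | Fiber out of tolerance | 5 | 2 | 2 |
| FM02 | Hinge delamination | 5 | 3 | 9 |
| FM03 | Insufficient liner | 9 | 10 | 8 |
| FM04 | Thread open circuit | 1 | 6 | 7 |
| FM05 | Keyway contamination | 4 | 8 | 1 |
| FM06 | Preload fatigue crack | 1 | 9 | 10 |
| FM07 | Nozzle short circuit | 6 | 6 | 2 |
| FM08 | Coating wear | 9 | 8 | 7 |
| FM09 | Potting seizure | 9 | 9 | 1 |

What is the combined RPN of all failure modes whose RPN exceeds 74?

1530

RPN = Severity × Occurrence × Detection:
  FM01: 2 × 2 × 5 = 20
  FM02: 9 × 3 × 5 = 135
  FM03: 8 × 10 × 9 = 720
  FM04: 7 × 6 × 1 = 42
  FM05: 1 × 8 × 4 = 32
  FM06: 10 × 9 × 1 = 90
  FM07: 2 × 6 × 6 = 72
  FM08: 7 × 8 × 9 = 504
  FM09: 1 × 9 × 9 = 81
RPN > 74: FM02 (135), FM03 (720), FM06 (90), FM08 (504), FM09 (81).
Sum: 135 + 720 + 90 + 504 + 81 = 1530.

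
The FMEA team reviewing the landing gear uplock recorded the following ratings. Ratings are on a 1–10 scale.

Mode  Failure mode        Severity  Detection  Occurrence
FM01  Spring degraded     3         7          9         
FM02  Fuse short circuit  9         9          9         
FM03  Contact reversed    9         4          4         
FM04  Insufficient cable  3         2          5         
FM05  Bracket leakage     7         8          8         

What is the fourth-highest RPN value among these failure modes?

RPN = Severity × Occurrence × Detection:
  FM01: 3 × 9 × 7 = 189
  FM02: 9 × 9 × 9 = 729
  FM03: 9 × 4 × 4 = 144
  FM04: 3 × 5 × 2 = 30
  FM05: 7 × 8 × 8 = 448
Sorted descending: 729, 448, 189, 144, 30.
The fourth-highest RPN is 144 (FM03).

144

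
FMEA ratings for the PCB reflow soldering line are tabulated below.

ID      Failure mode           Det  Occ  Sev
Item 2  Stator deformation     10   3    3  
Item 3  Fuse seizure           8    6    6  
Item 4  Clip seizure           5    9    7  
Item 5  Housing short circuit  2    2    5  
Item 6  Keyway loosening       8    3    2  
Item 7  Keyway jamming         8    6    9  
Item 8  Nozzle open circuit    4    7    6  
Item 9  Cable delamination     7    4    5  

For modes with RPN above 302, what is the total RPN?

RPN = Severity × Occurrence × Detection:
  Item 2: 3 × 3 × 10 = 90
  Item 3: 6 × 6 × 8 = 288
  Item 4: 7 × 9 × 5 = 315
  Item 5: 5 × 2 × 2 = 20
  Item 6: 2 × 3 × 8 = 48
  Item 7: 9 × 6 × 8 = 432
  Item 8: 6 × 7 × 4 = 168
  Item 9: 5 × 4 × 7 = 140
RPN > 302: Item 4 (315), Item 7 (432).
Sum: 315 + 432 = 747.

747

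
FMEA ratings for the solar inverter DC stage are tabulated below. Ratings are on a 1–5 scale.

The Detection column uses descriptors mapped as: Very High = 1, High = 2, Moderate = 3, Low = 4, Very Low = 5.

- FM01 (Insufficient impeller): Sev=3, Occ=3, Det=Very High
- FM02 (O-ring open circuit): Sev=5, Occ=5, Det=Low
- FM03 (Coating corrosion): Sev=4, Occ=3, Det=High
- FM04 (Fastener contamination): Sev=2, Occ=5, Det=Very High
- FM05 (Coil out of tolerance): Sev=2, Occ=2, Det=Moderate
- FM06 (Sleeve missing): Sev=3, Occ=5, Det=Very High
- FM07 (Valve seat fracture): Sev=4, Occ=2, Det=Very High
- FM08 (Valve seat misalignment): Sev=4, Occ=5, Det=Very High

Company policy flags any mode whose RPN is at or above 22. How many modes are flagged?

RPN = Severity × Occurrence × Detection:
  FM01: 3 × 3 × 1 = 9
  FM02: 5 × 5 × 4 = 100
  FM03: 4 × 3 × 2 = 24
  FM04: 2 × 5 × 1 = 10
  FM05: 2 × 2 × 3 = 12
  FM06: 3 × 5 × 1 = 15
  FM07: 4 × 2 × 1 = 8
  FM08: 4 × 5 × 1 = 20
Modes with RPN ≥ 22: FM02 (100), FM03 (24) → 2.

2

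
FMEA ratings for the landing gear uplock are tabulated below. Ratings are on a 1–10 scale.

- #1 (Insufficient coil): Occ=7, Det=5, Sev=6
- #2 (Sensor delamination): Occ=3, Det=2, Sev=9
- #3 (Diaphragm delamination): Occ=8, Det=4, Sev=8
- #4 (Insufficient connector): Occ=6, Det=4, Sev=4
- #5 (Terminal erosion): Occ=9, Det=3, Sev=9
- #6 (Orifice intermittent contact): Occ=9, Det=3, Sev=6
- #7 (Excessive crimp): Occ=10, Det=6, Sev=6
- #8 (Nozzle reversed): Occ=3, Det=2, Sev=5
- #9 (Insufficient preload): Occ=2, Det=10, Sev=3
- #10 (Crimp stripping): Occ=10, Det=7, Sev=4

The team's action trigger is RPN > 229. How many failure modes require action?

RPN = Severity × Occurrence × Detection:
  #1: 6 × 7 × 5 = 210
  #2: 9 × 3 × 2 = 54
  #3: 8 × 8 × 4 = 256
  #4: 4 × 6 × 4 = 96
  #5: 9 × 9 × 3 = 243
  #6: 6 × 9 × 3 = 162
  #7: 6 × 10 × 6 = 360
  #8: 5 × 3 × 2 = 30
  #9: 3 × 2 × 10 = 60
  #10: 4 × 10 × 7 = 280
Modes with RPN > 229: #3 (256), #5 (243), #7 (360), #10 (280) → 4.

4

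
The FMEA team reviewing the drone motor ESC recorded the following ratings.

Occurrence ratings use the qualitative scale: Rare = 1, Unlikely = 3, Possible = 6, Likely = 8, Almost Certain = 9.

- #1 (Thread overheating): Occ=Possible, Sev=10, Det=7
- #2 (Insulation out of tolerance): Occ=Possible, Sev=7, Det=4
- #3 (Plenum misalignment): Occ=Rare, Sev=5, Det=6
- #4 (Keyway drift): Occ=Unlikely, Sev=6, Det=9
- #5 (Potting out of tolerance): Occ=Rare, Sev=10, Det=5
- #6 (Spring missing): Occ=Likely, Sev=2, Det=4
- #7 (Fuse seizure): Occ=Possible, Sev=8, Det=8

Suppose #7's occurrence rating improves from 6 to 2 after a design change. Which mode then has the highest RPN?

RPN = Severity × Occurrence × Detection:
  #1: 10 × 6 × 7 = 420
  #2: 7 × 6 × 4 = 168
  #3: 5 × 1 × 6 = 30
  #4: 6 × 3 × 9 = 162
  #5: 10 × 1 × 5 = 50
  #6: 2 × 8 × 4 = 64
  #7: 8 × 6 × 8 = 384
After action: #7 → 8 × 2 × 8 = 128.
Revised RPNs: #1=420, #2=168, #4=162, #7=128, #6=64, #5=50, #3=30.
Highest is now #1 (420).

#1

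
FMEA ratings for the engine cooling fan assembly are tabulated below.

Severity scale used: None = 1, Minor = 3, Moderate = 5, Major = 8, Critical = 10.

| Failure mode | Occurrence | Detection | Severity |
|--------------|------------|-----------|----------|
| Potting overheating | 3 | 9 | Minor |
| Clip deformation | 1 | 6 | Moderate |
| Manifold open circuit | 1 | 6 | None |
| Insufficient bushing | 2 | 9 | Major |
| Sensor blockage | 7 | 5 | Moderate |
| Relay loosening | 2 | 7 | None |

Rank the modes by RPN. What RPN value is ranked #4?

30

RPN = Severity × Occurrence × Detection:
  Potting overheating: 3 × 3 × 9 = 81
  Clip deformation: 5 × 1 × 6 = 30
  Manifold open circuit: 1 × 1 × 6 = 6
  Insufficient bushing: 8 × 2 × 9 = 144
  Sensor blockage: 5 × 7 × 5 = 175
  Relay loosening: 1 × 2 × 7 = 14
Sorted descending: 175, 144, 81, 30, 14, 6.
The fourth-highest RPN is 30 (Clip deformation).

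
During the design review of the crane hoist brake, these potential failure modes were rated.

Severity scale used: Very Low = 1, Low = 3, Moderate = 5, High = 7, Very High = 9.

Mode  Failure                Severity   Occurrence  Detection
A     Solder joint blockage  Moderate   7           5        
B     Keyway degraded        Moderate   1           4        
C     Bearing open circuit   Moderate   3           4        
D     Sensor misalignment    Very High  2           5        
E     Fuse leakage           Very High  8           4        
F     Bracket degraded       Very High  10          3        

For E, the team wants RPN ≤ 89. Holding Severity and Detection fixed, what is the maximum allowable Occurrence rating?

2

E: S=9, O=8, D=4 → current RPN = 288.
Fixed product = 36. Need 36 × O ≤ 89, so O ≤ 89/36 = 2.47.
Maximum integer Occurrence rating = 2 (gives RPN 72; O=3 would give 108 > 89).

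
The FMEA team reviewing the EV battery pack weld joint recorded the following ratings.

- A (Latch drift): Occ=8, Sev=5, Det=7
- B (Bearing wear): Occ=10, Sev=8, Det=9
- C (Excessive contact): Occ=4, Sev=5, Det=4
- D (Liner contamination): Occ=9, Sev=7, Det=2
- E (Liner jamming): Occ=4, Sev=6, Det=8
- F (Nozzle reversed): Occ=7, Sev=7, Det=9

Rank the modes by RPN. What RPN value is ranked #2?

RPN = Severity × Occurrence × Detection:
  A: 5 × 8 × 7 = 280
  B: 8 × 10 × 9 = 720
  C: 5 × 4 × 4 = 80
  D: 7 × 9 × 2 = 126
  E: 6 × 4 × 8 = 192
  F: 7 × 7 × 9 = 441
Sorted descending: 720, 441, 280, 192, 126, 80.
The second-highest RPN is 441 (F).

441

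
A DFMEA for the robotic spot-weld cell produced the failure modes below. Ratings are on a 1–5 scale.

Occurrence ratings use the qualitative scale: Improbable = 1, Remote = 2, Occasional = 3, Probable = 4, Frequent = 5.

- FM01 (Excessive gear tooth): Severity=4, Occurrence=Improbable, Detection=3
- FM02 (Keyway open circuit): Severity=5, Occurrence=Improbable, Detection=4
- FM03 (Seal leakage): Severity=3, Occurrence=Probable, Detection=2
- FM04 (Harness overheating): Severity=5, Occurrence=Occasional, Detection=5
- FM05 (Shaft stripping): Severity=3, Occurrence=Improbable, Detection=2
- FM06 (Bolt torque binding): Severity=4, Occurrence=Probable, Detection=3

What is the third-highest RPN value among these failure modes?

24

RPN = Severity × Occurrence × Detection:
  FM01: 4 × 1 × 3 = 12
  FM02: 5 × 1 × 4 = 20
  FM03: 3 × 4 × 2 = 24
  FM04: 5 × 3 × 5 = 75
  FM05: 3 × 1 × 2 = 6
  FM06: 4 × 4 × 3 = 48
Sorted descending: 75, 48, 24, 20, 12, 6.
The third-highest RPN is 24 (FM03).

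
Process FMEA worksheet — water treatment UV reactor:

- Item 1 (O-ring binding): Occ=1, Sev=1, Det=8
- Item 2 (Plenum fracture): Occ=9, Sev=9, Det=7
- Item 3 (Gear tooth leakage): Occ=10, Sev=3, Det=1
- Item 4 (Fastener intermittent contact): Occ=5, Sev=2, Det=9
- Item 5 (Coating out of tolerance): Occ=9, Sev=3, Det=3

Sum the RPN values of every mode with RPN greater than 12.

RPN = Severity × Occurrence × Detection:
  Item 1: 1 × 1 × 8 = 8
  Item 2: 9 × 9 × 7 = 567
  Item 3: 3 × 10 × 1 = 30
  Item 4: 2 × 5 × 9 = 90
  Item 5: 3 × 9 × 3 = 81
RPN > 12: Item 2 (567), Item 3 (30), Item 4 (90), Item 5 (81).
Sum: 567 + 30 + 90 + 81 = 768.

768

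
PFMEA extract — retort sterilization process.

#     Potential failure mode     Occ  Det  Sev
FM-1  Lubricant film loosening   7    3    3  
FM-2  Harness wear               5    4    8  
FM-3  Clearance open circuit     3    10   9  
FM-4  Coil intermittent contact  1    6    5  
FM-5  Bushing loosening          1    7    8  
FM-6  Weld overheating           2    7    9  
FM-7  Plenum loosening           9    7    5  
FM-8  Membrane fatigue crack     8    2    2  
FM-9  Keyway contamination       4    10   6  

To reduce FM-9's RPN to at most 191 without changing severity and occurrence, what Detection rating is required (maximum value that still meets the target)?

FM-9: S=6, O=4, D=10 → current RPN = 240.
Fixed product = 24. Need 24 × D ≤ 191, so D ≤ 191/24 = 7.96.
Maximum integer Detection rating = 7 (gives RPN 168; D=8 would give 192 > 191).

7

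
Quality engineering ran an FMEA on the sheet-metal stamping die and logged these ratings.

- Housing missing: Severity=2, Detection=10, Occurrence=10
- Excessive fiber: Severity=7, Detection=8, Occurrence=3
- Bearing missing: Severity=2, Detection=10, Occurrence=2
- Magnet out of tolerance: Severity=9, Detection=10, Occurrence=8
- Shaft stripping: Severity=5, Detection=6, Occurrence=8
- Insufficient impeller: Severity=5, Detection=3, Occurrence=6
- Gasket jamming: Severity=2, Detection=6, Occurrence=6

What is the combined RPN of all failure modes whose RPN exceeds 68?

RPN = Severity × Occurrence × Detection:
  Housing missing: 2 × 10 × 10 = 200
  Excessive fiber: 7 × 3 × 8 = 168
  Bearing missing: 2 × 2 × 10 = 40
  Magnet out of tolerance: 9 × 8 × 10 = 720
  Shaft stripping: 5 × 8 × 6 = 240
  Insufficient impeller: 5 × 6 × 3 = 90
  Gasket jamming: 2 × 6 × 6 = 72
RPN > 68: Housing missing (200), Excessive fiber (168), Magnet out of tolerance (720), Shaft stripping (240), Insufficient impeller (90), Gasket jamming (72).
Sum: 200 + 168 + 720 + 240 + 90 + 72 = 1490.

1490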